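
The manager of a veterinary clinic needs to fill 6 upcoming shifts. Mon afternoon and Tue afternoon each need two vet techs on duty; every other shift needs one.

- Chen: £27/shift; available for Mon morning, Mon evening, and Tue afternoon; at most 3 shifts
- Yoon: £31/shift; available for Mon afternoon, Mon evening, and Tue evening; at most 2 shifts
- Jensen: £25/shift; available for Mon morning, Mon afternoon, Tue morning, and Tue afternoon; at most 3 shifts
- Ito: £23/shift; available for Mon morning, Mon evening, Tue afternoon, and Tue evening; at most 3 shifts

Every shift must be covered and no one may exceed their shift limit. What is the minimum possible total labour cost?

Mon afternoon can only be covered by Yoon and Jensen, so that assignment is forced.
Tue morning can only be covered by Jensen, so that assignment is forced.
Picking the cheapest available vet tech for each shift independently would cost £198, but that ignores the shift limits.
An optimal schedule: Mon morning→Ito, Mon afternoon→Jensen+Yoon, Mon evening→Ito, Tue morning→Jensen, Tue afternoon→Jensen+Chen, Tue evening→Ito.
Total: 23 + 25 + 31 + 23 + 25 + 25 + 27 + 23 = £202.

£202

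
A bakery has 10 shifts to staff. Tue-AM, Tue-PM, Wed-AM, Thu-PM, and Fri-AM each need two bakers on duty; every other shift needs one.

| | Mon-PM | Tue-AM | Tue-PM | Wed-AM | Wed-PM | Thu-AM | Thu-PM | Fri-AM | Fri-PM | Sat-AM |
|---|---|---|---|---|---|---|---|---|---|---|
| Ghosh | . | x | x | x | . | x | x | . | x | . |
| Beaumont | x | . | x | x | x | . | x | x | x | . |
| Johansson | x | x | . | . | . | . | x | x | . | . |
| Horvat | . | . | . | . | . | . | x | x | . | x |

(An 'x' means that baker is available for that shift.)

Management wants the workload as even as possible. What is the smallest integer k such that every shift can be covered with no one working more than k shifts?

With 4 bakers and 15 worker-slots to fill, someone must work at least ⌈15/4⌉ = 4 shifts, so k ≥ 4.
k = 4 works: Mon-PM→Johansson, Tue-AM→Ghosh+Johansson, Tue-PM→Ghosh+Beaumont, Wed-AM→Ghosh+Beaumont, Wed-PM→Beaumont, Thu-AM→Ghosh, Thu-PM→Johansson+Horvat, Fri-AM→Johansson+Horvat, Fri-PM→Beaumont, Sat-AM→Horvat.
Loads: Ghosh 4, Beaumont 4, Johansson 4, Horvat 3 — all ≤ 4.

4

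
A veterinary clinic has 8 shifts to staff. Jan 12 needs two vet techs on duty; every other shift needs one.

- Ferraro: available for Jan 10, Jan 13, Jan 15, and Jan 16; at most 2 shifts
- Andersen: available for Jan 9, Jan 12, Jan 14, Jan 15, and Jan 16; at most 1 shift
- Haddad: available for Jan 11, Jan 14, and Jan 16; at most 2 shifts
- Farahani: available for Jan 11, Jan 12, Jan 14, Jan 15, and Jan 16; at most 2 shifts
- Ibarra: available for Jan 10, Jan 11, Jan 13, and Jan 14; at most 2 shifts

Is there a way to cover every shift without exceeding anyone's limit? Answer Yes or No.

No

Total capacity is 9 and 9 slots are needed, so capacity alone doesn't rule it out.
Shifts {Jan 9, Jan 12} need 3 worker-slots in total, but the vet techs available for any of those shifts (Andersen and Farahani) can supply at most 2 among them. So no valid schedule exists.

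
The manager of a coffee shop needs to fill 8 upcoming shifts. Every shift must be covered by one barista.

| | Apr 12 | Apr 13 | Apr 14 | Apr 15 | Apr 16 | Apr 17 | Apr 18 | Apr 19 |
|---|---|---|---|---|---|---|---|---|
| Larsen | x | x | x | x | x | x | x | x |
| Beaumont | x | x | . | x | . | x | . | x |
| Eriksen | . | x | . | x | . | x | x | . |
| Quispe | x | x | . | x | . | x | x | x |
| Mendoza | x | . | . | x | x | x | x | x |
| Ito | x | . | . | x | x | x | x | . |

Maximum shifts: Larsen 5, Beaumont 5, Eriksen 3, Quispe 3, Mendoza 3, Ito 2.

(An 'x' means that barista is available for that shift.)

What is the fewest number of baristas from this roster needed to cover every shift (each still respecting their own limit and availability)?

2

8 slots to fill and no one can take more than 5, so at least ⌈8/5⌉ = 2 baristas are needed.
Larsen and Beaumont alone can cover everything: Apr 12→Larsen, Apr 13→Larsen, Apr 14→Larsen, Apr 15→Beaumont, Apr 16→Larsen, Apr 17→Beaumont, Apr 18→Larsen, Apr 19→Beaumont.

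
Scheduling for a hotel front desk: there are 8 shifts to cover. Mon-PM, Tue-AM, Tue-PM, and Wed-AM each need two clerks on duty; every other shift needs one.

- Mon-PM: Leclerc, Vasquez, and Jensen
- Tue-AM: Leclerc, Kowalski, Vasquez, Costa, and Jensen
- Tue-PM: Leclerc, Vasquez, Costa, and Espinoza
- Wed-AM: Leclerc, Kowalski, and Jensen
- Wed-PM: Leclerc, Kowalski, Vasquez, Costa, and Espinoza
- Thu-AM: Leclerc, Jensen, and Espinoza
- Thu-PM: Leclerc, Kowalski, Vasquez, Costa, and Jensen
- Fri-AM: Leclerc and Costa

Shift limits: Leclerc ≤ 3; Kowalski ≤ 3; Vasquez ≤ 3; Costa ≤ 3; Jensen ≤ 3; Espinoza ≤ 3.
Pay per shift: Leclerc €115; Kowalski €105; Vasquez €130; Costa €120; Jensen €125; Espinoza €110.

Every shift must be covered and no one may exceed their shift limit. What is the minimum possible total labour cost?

€1355

Picking the cheapest available clerk for each shift independently would cost €1340, but that ignores the shift limits.
An optimal schedule: Mon-PM→Leclerc+Jensen, Tue-AM→Kowalski+Costa, Tue-PM→Espinoza+Costa, Wed-AM→Kowalski+Leclerc, Wed-PM→Espinoza, Thu-AM→Espinoza, Thu-PM→Kowalski, Fri-AM→Leclerc.
Total: 115 + 125 + 105 + 120 + 110 + 120 + 105 + 115 + 110 + 110 + 105 + 115 = €1355.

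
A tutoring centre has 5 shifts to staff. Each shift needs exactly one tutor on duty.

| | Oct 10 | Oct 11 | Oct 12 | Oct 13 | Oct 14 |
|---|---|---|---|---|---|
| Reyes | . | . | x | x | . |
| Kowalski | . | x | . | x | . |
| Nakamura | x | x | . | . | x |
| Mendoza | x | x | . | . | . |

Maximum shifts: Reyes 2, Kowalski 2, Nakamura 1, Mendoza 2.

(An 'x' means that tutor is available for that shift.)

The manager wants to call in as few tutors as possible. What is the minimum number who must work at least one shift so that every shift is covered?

3

5 slots to fill and no one can take more than 2, so at least ⌈5/2⌉ = 3 tutors are needed.
Reyes, Nakamura, and Mendoza alone can cover everything: Oct 10→Mendoza, Oct 11→Mendoza, Oct 12→Reyes, Oct 13→Reyes, Oct 14→Nakamura.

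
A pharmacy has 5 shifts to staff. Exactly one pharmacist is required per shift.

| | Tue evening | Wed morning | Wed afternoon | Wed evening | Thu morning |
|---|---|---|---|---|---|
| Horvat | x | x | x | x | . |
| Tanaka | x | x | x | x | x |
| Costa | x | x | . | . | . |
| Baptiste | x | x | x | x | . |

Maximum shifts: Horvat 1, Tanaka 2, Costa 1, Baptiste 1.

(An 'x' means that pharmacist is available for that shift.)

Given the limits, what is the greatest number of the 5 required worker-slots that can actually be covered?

5

Total capacity across all pharmacists is 1+2+1+1 = 5, and 5 slots are needed, so at most 5 can be filled.
An assignment achieving 5: Tue evening→Costa, Wed morning→Baptiste, Wed afternoon→Horvat, Wed evening→Tanaka, Thu morning→Tanaka.
Loads: Horvat 1/1, Tanaka 2/2, Costa 1/1, Baptiste 1/1.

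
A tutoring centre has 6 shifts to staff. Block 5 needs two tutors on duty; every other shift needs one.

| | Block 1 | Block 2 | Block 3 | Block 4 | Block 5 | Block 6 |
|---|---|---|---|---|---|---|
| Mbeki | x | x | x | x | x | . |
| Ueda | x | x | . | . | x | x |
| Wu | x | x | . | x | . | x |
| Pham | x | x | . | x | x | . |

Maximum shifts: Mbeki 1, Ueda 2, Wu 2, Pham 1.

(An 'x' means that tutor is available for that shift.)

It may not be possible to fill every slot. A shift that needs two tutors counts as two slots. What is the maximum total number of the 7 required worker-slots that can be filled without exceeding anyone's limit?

6

Total capacity across all tutors is 1+2+2+1 = 6, and 7 slots are needed, so at most 6 can be filled.
An assignment achieving 6: Block 1→Wu, Block 3→Mbeki, Block 4→Wu, Block 5→Ueda+Pham, Block 6→Ueda.
Loads: Mbeki 1/1, Ueda 2/2, Wu 2/2, Pham 1/1.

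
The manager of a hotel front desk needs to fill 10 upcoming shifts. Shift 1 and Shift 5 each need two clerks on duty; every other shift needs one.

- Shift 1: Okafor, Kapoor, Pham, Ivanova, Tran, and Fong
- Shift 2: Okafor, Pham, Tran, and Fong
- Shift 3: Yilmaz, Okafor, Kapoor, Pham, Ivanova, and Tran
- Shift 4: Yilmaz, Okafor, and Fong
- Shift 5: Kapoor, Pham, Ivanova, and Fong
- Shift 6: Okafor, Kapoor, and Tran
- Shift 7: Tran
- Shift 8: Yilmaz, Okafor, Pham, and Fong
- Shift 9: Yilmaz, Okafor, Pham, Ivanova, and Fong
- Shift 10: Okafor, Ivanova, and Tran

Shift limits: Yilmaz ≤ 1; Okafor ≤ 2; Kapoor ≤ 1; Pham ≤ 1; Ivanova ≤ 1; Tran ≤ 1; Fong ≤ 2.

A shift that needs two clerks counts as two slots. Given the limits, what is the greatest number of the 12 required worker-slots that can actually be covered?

Total capacity across all clerks is 1+2+1+1+1+1+2 = 9, and 12 slots are needed, so at most 9 can be filled.
An assignment achieving 9: Shift 2→Pham, Shift 4→Yilmaz, Shift 5→Kapoor+Ivanova, Shift 6→Okafor, Shift 7→Tran, Shift 8→Fong, Shift 9→Fong, Shift 10→Okafor.
Loads: Yilmaz 1/1, Okafor 2/2, Kapoor 1/1, Pham 1/1, Ivanova 1/1, Tran 1/1, Fong 2/2.

9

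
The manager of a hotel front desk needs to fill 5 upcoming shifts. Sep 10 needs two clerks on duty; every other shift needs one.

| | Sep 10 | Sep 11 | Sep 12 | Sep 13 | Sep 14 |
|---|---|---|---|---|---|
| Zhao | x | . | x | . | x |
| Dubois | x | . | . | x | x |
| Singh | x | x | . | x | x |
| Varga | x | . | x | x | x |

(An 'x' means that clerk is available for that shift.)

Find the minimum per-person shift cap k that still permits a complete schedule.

2

With 4 clerks and 6 worker-slots to fill, someone must work at least ⌈6/4⌉ = 2 shifts, so k ≥ 2.
k = 2 works: Sep 10→Dubois+Singh, Sep 11→Singh, Sep 12→Zhao, Sep 13→Dubois, Sep 14→Zhao.
Loads: Zhao 2, Dubois 2, Singh 2, Varga 0 — all ≤ 2.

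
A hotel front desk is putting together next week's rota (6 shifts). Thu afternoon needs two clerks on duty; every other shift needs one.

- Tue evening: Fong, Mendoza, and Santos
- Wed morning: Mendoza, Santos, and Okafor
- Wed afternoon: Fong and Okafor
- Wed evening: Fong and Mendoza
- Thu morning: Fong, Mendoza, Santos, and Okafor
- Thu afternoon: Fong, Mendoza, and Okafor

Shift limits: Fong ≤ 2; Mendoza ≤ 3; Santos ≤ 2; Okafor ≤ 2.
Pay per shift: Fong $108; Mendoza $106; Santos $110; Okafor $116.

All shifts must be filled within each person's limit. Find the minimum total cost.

Picking the cheapest available clerk for each shift independently would cost $746, but that ignores the shift limits.
An optimal schedule: Tue evening→Mendoza, Wed morning→Santos, Wed afternoon→Fong, Wed evening→Mendoza, Thu morning→Santos, Thu afternoon→Mendoza+Fong.
Total: 106 + 110 + 108 + 106 + 110 + 106 + 108 = $754.

$754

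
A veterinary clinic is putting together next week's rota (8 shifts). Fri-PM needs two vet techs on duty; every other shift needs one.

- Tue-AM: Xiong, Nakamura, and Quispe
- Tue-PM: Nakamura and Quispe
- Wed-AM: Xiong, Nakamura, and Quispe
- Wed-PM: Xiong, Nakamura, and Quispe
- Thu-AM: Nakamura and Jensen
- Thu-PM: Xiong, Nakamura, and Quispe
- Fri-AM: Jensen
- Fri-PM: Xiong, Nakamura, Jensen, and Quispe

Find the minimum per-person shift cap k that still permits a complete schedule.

With 4 vet techs and 9 worker-slots to fill, someone must work at least ⌈9/4⌉ = 3 shifts, so k ≥ 3.
k = 3 works: Tue-AM→Xiong, Tue-PM→Nakamura, Wed-AM→Xiong, Wed-PM→Xiong, Thu-AM→Nakamura, Thu-PM→Nakamura, Fri-AM→Jensen, Fri-PM→Jensen+Quispe.
Loads: Xiong 3, Nakamura 3, Jensen 2, Quispe 1 — all ≤ 3.

3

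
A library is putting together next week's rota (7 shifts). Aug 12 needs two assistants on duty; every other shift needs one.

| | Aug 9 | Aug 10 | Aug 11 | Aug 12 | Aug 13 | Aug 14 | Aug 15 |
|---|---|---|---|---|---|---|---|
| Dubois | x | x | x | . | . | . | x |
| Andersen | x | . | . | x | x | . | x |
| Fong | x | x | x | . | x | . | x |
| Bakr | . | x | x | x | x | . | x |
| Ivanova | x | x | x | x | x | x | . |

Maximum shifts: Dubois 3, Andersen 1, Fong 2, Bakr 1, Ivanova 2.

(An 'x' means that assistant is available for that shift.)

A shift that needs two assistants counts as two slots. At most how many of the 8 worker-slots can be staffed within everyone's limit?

8

Total capacity across all assistants is 3+1+2+1+2 = 9, and 8 slots are needed, so at most 8 can be filled.
An assignment achieving 8: Aug 9→Dubois, Aug 10→Dubois, Aug 11→Dubois, Aug 12→Andersen+Bakr, Aug 13→Fong, Aug 14→Ivanova, Aug 15→Fong.
Loads: Dubois 3/3, Andersen 1/1, Fong 2/2, Bakr 1/1, Ivanova 1/2.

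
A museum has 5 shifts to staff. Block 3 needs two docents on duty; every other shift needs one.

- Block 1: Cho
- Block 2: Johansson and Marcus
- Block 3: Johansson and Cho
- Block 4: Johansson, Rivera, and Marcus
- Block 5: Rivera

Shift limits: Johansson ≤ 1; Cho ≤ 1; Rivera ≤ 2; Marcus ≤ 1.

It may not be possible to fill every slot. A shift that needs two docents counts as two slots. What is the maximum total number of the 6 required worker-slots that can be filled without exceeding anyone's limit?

5

Total capacity across all docents is 1+1+2+1 = 5, and 6 slots are needed, so at most 5 can be filled.
An assignment achieving 5: Block 1→Cho, Block 2→Marcus, Block 3→Johansson, Block 4→Rivera, Block 5→Rivera.
Loads: Johansson 1/1, Cho 1/1, Rivera 2/2, Marcus 1/1.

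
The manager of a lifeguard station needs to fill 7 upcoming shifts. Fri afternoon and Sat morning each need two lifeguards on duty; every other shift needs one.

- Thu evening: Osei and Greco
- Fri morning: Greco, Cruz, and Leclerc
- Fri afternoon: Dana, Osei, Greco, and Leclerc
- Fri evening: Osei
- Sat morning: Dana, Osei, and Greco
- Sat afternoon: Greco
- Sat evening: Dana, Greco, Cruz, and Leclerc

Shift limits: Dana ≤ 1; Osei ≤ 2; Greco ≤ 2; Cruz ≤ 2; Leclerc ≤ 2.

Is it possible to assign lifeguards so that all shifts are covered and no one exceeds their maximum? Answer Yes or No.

No

Total capacity is 9 and 9 slots are needed, so capacity alone doesn't rule it out.
Shifts {Thu evening, Fri afternoon, Fri evening, Sat morning, Sat afternoon} need 7 worker-slots in total, but the lifeguards available for any of those shifts (Dana, Osei, Greco, and Leclerc) can supply at most 6 among them. So no valid schedule exists.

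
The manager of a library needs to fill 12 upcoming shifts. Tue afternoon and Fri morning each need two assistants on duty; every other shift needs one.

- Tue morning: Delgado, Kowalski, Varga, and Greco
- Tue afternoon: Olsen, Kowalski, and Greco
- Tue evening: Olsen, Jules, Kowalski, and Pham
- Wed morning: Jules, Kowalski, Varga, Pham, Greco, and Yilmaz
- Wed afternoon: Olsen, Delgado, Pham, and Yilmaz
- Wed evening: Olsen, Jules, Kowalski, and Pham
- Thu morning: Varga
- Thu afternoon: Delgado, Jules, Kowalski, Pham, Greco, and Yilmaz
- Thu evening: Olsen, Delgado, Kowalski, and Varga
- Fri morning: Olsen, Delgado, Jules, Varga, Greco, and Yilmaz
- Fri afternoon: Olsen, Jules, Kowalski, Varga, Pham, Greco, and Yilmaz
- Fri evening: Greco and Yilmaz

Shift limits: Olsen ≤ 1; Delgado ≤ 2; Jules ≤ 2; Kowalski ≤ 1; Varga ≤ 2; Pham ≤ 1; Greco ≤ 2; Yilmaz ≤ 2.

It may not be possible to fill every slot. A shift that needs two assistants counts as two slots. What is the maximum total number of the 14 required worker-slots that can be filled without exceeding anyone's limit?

13

Total capacity across all assistants is 1+2+2+1+2+1+2+2 = 13, and 14 slots are needed, so at most 13 can be filled.
An assignment achieving 13: Tue morning→Delgado, Tue afternoon→Olsen+Kowalski, Tue evening→Jules, Wed morning→Pham, Wed afternoon→Delgado, Wed evening→Jules, Thu morning→Varga, Thu afternoon→Greco, Thu evening→Varga, Fri morning→Yilmaz, Fri afternoon→Yilmaz, Fri evening→Greco.
Loads: Olsen 1/1, Delgado 2/2, Jules 2/2, Kowalski 1/1, Varga 2/2, Pham 1/1, Greco 2/2, Yilmaz 2/2.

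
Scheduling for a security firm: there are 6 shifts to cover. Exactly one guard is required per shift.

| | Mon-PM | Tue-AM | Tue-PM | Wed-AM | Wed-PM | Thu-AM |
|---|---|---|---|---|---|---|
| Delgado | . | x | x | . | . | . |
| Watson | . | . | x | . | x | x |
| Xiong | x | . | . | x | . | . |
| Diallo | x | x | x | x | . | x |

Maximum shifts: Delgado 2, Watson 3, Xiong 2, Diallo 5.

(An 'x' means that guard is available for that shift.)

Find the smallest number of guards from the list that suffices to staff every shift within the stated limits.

6 slots to fill and no one can take more than 5, so at least ⌈6/5⌉ = 2 guards are needed.
Watson and Diallo alone can cover everything: Mon-PM→Diallo, Tue-AM→Diallo, Tue-PM→Watson, Wed-AM→Diallo, Wed-PM→Watson, Thu-AM→Watson.

2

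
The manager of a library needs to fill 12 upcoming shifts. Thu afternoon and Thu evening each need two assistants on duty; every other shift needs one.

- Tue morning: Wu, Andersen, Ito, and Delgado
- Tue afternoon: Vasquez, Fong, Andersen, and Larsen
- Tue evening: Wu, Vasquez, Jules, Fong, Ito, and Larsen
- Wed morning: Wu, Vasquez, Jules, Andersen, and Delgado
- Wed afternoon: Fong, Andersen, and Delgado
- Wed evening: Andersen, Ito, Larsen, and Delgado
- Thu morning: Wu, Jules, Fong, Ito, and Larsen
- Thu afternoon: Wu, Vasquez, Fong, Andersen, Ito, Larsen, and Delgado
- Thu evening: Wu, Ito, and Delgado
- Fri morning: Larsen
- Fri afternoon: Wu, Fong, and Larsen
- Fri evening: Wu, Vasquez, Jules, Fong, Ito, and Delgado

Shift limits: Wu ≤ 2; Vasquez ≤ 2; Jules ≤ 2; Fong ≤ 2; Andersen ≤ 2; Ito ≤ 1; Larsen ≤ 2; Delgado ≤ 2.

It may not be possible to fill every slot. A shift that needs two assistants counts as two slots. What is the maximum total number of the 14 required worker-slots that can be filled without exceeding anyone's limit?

Total capacity across all assistants is 2+2+2+2+2+1+2+2 = 15, and 14 slots are needed, so at most 14 can be filled.
An assignment achieving 14: Tue morning→Andersen, Tue afternoon→Vasquez, Tue evening→Jules, Wed morning→Vasquez, Wed afternoon→Fong, Wed evening→Andersen, Thu morning→Jules, Thu afternoon→Larsen+Delgado, Thu evening→Wu+Ito, Fri morning→Larsen, Fri afternoon→Wu, Fri evening→Fong.
Loads: Wu 2/2, Vasquez 2/2, Jules 2/2, Fong 2/2, Andersen 2/2, Ito 1/1, Larsen 2/2, Delgado 1/2.

14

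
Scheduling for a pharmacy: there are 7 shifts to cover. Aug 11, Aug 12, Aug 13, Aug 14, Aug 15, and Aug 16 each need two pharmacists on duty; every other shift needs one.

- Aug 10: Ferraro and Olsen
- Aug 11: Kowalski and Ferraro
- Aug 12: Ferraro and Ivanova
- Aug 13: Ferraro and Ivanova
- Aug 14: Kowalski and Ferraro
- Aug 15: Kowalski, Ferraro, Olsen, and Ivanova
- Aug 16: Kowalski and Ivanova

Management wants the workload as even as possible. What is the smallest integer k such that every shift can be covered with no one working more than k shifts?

4

With 4 pharmacists and 13 worker-slots to fill, someone must work at least ⌈13/4⌉ = 4 shifts, so k ≥ 4.
k = 4 works: Aug 10→Olsen, Aug 11→Kowalski+Ferraro, Aug 12→Ferraro+Ivanova, Aug 13→Ferraro+Ivanova, Aug 14→Kowalski+Ferraro, Aug 15→Kowalski+Olsen, Aug 16→Kowalski+Ivanova.
Loads: Kowalski 4, Ferraro 4, Olsen 2, Ivanova 3 — all ≤ 4.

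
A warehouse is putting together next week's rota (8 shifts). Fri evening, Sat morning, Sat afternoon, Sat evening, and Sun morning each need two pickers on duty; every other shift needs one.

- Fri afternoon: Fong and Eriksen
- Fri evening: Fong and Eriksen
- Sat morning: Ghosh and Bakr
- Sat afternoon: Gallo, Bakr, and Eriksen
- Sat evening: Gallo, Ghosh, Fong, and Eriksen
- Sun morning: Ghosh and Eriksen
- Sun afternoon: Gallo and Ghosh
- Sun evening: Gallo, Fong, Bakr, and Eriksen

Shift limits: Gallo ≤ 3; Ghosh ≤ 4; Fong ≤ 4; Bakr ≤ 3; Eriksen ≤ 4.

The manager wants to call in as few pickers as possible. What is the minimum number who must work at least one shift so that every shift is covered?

13 slots to fill and no one can take more than 4, so at least ⌈13/4⌉ = 4 pickers are needed.
Ghosh, Fong, Bakr, and Eriksen alone can cover everything: Fri afternoon→Fong, Fri evening→Fong+Eriksen, Sat morning→Ghosh+Bakr, Sat afternoon→Bakr+Eriksen, Sat evening→Ghosh+Fong, Sun morning→Ghosh+Eriksen, Sun afternoon→Ghosh, Sun evening→Fong.

4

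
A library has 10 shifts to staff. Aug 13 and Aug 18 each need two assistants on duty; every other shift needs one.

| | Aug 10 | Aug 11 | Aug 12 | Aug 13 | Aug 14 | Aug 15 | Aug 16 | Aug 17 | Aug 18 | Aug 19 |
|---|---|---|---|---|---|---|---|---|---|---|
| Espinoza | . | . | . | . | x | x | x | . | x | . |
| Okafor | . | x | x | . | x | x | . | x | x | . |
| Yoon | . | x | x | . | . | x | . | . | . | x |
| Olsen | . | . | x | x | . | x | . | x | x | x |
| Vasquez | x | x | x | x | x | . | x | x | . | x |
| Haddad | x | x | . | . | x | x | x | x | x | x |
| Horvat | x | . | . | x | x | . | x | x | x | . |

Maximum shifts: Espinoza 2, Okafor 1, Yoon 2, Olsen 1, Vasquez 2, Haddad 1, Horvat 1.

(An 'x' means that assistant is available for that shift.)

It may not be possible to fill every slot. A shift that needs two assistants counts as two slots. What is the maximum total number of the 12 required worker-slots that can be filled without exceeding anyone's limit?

10

Total capacity across all assistants is 2+1+2+1+2+1+1 = 10, and 12 slots are needed, so at most 10 can be filled.
An assignment achieving 10: Aug 10→Vasquez, Aug 11→Okafor, Aug 12→Yoon, Aug 13→Olsen+Vasquez, Aug 14→Espinoza, Aug 15→Haddad, Aug 16→Espinoza, Aug 17→Horvat, Aug 19→Yoon.
Loads: Espinoza 2/2, Okafor 1/1, Yoon 2/2, Olsen 1/1, Vasquez 2/2, Haddad 1/1, Horvat 1/1.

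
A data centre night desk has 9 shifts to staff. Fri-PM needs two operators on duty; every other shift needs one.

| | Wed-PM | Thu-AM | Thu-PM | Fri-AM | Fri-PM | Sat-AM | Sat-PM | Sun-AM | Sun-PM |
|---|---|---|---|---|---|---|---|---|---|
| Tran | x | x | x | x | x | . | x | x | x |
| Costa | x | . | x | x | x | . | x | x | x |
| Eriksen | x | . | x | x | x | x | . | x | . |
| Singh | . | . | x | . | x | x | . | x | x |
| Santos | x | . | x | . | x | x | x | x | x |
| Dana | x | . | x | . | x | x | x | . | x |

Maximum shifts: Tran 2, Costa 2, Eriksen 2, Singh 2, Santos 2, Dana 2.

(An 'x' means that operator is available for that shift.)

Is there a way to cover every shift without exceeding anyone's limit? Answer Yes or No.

Yes

Thu-AM can only be covered by Tran, so that assignment is forced.
One valid schedule: Wed-PM→Costa, Thu-AM→Tran, Thu-PM→Singh, Fri-AM→Tran, Fri-PM→Santos+Dana, Sat-AM→Eriksen, Sat-PM→Costa, Sun-AM→Eriksen, Sun-PM→Singh.
Loads: Tran 2/2, Costa 2/2, Eriksen 2/2, Singh 2/2, Santos 1/2, Dana 1/2 — all within limits.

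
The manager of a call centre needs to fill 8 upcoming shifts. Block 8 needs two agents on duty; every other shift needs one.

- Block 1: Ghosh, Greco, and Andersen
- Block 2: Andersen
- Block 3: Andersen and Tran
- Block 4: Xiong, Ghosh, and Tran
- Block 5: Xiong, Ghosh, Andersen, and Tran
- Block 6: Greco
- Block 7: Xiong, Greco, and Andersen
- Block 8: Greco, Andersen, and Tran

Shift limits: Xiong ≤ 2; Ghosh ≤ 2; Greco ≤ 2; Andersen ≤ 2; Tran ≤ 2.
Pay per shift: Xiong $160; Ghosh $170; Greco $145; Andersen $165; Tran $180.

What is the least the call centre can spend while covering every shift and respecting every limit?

$1460

Block 2 can only be covered by Andersen, so that assignment is forced.
Block 6 can only be covered by Greco, so that assignment is forced.
Picking the cheapest available agent for each shift independently would cost $1395, but that ignores the shift limits.
An optimal schedule: Block 1→Ghosh, Block 2→Andersen, Block 3→Andersen, Block 4→Xiong, Block 5→Ghosh, Block 6→Greco, Block 7→Xiong, Block 8→Greco+Tran.
Total: 170 + 165 + 165 + 160 + 170 + 145 + 160 + 145 + 180 = $1460.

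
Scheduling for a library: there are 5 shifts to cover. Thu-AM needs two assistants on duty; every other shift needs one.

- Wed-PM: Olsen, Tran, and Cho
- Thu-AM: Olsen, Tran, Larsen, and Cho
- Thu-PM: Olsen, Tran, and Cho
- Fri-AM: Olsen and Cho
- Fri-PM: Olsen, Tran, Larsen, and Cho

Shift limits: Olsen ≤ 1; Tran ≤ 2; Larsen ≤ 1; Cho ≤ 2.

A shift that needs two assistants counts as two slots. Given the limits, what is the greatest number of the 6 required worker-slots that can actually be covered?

6

Total capacity across all assistants is 1+2+1+2 = 6, and 6 slots are needed, so at most 6 can be filled.
An assignment achieving 6: Wed-PM→Tran, Thu-AM→Larsen+Cho, Thu-PM→Tran, Fri-AM→Olsen, Fri-PM→Cho.
Loads: Olsen 1/1, Tran 2/2, Larsen 1/1, Cho 2/2.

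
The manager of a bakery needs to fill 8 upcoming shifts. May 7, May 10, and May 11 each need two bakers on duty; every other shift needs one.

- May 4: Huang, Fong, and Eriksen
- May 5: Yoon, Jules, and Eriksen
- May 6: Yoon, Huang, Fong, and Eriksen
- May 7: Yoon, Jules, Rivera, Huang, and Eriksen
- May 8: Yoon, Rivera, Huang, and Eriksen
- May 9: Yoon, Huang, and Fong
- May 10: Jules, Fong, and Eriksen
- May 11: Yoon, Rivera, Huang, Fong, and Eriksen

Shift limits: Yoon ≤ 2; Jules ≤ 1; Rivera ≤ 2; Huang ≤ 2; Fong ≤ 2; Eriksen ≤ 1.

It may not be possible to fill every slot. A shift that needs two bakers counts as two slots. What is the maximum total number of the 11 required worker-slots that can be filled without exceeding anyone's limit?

10

Total capacity across all bakers is 2+1+2+2+2+1 = 10, and 11 slots are needed, so at most 10 can be filled.
An assignment achieving 10: May 4→Huang, May 5→Yoon, May 6→Huang, May 7→Rivera+Eriksen, May 8→Rivera, May 9→Yoon, May 10→Jules+Fong, May 11→Fong.
Loads: Yoon 2/2, Jules 1/1, Rivera 2/2, Huang 2/2, Fong 2/2, Eriksen 1/1.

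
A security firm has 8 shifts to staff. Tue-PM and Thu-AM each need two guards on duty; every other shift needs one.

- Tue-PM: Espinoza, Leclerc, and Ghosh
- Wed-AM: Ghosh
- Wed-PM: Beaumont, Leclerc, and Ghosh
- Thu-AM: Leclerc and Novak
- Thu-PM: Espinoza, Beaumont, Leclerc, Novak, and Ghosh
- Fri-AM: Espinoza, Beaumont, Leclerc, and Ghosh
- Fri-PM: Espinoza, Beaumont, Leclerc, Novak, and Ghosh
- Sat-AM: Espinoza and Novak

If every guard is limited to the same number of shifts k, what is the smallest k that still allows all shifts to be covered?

2

With 5 guards and 10 worker-slots to fill, someone must work at least ⌈10/5⌉ = 2 shifts, so k ≥ 2.
k = 2 works: Tue-PM→Espinoza+Leclerc, Wed-AM→Ghosh, Wed-PM→Beaumont, Thu-AM→Leclerc+Novak, Thu-PM→Novak, Fri-AM→Beaumont, Fri-PM→Ghosh, Sat-AM→Espinoza.
Loads: Espinoza 2, Beaumont 2, Leclerc 2, Novak 2, Ghosh 2 — all ≤ 2.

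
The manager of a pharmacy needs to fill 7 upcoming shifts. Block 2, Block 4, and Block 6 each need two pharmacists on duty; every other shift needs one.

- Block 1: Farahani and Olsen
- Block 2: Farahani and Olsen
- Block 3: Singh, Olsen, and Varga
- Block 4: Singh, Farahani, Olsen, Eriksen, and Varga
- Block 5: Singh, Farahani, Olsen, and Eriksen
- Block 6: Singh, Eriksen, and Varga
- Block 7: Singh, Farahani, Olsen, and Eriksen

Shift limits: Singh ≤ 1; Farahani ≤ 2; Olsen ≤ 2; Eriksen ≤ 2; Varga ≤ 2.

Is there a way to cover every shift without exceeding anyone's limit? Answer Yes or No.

No

Total capacity is 1+2+2+2+2 = 9 but 10 worker-slots are needed — infeasible.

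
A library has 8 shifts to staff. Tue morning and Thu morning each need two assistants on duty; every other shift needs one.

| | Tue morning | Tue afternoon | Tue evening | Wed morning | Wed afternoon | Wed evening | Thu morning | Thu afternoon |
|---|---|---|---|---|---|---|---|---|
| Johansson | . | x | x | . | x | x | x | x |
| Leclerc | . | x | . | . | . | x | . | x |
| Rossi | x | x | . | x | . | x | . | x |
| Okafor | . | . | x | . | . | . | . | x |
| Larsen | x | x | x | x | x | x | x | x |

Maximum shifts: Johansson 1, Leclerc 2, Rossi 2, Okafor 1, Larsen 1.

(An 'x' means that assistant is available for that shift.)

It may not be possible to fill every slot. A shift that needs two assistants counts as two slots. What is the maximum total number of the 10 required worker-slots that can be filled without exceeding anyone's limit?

7

Total capacity across all assistants is 1+2+2+1+1 = 7, and 10 slots are needed, so at most 7 can be filled.
An assignment achieving 7: Tue morning→Rossi+Larsen, Tue afternoon→Leclerc, Tue evening→Okafor, Wed morning→Rossi, Wed afternoon→Johansson, Wed evening→Leclerc.
Loads: Johansson 1/1, Leclerc 2/2, Rossi 2/2, Okafor 1/1, Larsen 1/1.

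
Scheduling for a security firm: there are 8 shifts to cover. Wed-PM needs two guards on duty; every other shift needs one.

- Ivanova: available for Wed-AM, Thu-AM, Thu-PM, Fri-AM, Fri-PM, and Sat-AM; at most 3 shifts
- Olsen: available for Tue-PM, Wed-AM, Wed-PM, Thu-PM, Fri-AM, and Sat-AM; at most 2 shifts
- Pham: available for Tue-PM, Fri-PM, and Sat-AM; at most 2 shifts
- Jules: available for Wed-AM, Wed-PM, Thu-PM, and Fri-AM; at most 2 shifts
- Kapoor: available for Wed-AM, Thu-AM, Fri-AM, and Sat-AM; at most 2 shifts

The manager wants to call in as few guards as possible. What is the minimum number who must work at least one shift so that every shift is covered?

4

9 slots to fill and no one can take more than 3, so at least ⌈9/3⌉ = 3 guards are needed.
Any 3 guards together have capacity at most 3+2+2 = 7 < 9 slots, so 3 can never suffice.
Ivanova, Olsen, Pham, and Jules alone can cover everything: Tue-PM→Olsen, Wed-AM→Ivanova, Wed-PM→Olsen+Jules, Thu-AM→Ivanova, Thu-PM→Ivanova, Fri-AM→Jules, Fri-PM→Pham, Sat-AM→Pham.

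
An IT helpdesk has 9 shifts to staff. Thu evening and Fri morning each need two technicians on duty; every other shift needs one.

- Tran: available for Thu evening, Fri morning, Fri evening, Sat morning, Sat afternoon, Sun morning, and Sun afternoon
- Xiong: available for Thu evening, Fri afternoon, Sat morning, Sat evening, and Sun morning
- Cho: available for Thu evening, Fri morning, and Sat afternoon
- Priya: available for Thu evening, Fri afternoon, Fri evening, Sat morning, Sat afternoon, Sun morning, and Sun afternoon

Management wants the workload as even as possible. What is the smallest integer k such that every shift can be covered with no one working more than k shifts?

With 4 technicians and 11 worker-slots to fill, someone must work at least ⌈11/4⌉ = 3 shifts, so k ≥ 3.
k = 3 works: Thu evening→Cho+Priya, Fri morning→Tran+Cho, Fri afternoon→Xiong, Fri evening→Tran, Sat morning→Xiong, Sat afternoon→Cho, Sat evening→Xiong, Sun morning→Priya, Sun afternoon→Tran.
Loads: Tran 3, Xiong 3, Cho 3, Priya 2 — all ≤ 3.

3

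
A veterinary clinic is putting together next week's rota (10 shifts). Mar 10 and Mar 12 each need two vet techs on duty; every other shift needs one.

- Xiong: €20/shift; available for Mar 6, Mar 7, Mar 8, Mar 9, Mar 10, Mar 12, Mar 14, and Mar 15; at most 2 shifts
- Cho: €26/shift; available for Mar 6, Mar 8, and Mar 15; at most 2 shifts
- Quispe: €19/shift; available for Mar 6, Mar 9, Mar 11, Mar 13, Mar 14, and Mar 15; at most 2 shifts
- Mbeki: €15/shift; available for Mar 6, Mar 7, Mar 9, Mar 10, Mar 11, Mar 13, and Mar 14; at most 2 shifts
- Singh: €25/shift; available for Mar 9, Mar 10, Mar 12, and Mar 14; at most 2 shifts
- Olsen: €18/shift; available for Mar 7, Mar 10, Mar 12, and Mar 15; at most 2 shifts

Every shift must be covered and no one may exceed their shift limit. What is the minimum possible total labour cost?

Picking the cheapest available vet tech for each shift independently would cost €199, but that ignores the shift limits.
An optimal schedule: Mar 6→Cho, Mar 7→Xiong, Mar 8→Xiong, Mar 9→Mbeki, Mar 10→Singh+Olsen, Mar 11→Quispe, Mar 12→Singh+Olsen, Mar 13→Quispe, Mar 14→Mbeki, Mar 15→Cho.
Total: 26 + 20 + 20 + 15 + 25 + 18 + 19 + 25 + 18 + 19 + 15 + 26 = €246.

€246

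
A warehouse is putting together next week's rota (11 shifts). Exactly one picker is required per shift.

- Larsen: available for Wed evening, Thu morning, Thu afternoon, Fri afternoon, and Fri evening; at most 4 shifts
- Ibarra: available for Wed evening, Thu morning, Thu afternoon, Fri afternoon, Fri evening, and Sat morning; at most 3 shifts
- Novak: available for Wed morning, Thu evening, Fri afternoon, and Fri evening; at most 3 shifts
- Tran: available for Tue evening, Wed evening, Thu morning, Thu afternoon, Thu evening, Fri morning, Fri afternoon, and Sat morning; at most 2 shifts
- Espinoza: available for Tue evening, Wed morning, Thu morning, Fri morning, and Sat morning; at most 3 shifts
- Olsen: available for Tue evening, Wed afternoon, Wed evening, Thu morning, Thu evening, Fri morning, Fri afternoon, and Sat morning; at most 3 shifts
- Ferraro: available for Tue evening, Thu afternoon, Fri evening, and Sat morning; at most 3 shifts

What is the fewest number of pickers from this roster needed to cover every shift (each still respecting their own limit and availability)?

11 slots to fill and no one can take more than 4, so at least ⌈11/4⌉ = 3 pickers are needed.
Any 3 pickers together have capacity at most 4+3+3 = 10 < 11 slots, so 3 can never suffice.
Larsen, Ibarra, Novak, and Olsen alone can cover everything: Tue evening→Olsen, Wed morning→Novak, Wed afternoon→Olsen, Wed evening→Larsen, Thu morning→Larsen, Thu afternoon→Larsen, Thu evening→Novak, Fri morning→Olsen, Fri afternoon→Ibarra, Fri evening→Larsen, Sat morning→Ibarra.

4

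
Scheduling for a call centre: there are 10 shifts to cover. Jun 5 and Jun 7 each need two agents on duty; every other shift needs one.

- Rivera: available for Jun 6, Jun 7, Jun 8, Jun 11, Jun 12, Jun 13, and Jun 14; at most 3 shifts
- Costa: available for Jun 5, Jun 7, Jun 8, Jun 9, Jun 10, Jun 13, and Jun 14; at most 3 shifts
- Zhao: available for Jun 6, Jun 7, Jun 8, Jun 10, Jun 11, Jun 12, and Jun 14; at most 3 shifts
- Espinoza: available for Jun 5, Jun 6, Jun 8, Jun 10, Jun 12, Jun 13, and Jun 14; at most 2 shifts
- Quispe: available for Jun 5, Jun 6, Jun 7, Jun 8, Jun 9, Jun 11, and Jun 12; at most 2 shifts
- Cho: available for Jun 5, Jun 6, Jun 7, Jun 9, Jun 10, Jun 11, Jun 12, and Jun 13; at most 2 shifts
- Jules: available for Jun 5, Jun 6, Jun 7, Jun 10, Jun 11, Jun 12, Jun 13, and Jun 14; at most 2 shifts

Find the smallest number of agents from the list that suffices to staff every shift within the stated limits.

12 slots to fill and no one can take more than 3, so at least ⌈12/3⌉ = 4 agents are needed.
Any 4 agents together have capacity at most 3+3+3+2 = 11 < 12 slots, so 4 can never suffice.
Rivera, Costa, Zhao, Espinoza, and Quispe alone can cover everything: Jun 5→Costa+Espinoza, Jun 6→Rivera, Jun 7→Zhao+Quispe, Jun 8→Espinoza, Jun 9→Costa, Jun 10→Costa, Jun 11→Rivera, Jun 12→Zhao, Jun 13→Rivera, Jun 14→Zhao.

5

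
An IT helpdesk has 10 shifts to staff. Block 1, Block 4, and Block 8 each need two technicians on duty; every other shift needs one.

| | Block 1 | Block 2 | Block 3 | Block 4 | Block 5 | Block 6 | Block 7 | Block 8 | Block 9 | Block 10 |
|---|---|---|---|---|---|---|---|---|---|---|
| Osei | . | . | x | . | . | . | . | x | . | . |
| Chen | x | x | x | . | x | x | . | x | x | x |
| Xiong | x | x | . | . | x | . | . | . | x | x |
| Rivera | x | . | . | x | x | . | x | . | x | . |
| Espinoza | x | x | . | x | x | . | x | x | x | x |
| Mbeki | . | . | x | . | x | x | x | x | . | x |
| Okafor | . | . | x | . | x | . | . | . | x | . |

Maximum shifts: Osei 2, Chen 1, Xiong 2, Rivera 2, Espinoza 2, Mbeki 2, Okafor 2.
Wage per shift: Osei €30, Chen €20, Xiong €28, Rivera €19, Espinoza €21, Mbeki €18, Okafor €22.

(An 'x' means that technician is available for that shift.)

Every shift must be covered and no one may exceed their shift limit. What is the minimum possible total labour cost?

€296

Block 4 can only be covered by Rivera and Espinoza, so that assignment is forced.
Picking the cheapest available technician for each shift independently would cost €246, but that ignores the shift limits.
An optimal schedule: Block 1→Xiong+Espinoza, Block 2→Xiong, Block 3→Osei, Block 4→Rivera+Espinoza, Block 5→Okafor, Block 6→Chen, Block 7→Rivera, Block 8→Osei+Mbeki, Block 9→Okafor, Block 10→Mbeki.
Total: 28 + 21 + 28 + 30 + 19 + 21 + 22 + 20 + 19 + 30 + 18 + 22 + 18 = €296.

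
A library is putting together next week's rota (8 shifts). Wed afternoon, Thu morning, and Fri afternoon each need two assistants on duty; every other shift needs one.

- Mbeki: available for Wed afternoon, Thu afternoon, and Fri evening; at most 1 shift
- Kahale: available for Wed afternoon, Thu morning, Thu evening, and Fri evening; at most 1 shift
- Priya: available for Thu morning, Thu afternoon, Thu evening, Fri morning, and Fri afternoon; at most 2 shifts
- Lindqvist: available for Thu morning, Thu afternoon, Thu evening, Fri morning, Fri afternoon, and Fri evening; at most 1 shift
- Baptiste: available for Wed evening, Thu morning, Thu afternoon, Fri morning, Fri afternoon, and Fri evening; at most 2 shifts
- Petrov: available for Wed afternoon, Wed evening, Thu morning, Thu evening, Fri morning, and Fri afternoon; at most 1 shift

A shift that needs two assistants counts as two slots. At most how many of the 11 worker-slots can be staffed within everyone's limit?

8

Total capacity across all assistants is 1+1+2+1+2+1 = 8, and 11 slots are needed, so at most 8 can be filled.
An assignment achieving 8: Wed afternoon→Mbeki+Kahale, Wed evening→Baptiste, Thu afternoon→Priya, Thu evening→Priya, Fri morning→Lindqvist, Fri afternoon→Baptiste+Petrov.
Loads: Mbeki 1/1, Kahale 1/1, Priya 2/2, Lindqvist 1/1, Baptiste 2/2, Petrov 1/1.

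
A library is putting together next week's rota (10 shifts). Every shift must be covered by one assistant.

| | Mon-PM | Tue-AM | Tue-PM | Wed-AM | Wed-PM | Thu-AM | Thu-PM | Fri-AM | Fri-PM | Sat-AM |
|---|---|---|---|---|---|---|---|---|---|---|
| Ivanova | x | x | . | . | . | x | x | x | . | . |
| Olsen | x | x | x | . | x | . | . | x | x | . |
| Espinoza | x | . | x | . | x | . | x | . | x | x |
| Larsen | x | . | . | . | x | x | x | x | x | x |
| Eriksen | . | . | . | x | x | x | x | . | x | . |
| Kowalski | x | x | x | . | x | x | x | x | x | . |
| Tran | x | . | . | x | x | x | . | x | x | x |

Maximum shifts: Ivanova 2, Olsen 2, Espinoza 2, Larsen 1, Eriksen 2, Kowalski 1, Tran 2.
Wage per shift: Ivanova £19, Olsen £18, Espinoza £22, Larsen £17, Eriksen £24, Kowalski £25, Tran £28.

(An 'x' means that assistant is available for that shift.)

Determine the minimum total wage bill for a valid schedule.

£208

Picking the cheapest available assistant for each shift independently would cost £179, but that ignores the shift limits.
An optimal schedule: Mon-PM→Larsen, Tue-AM→Ivanova, Tue-PM→Olsen, Wed-AM→Eriksen, Wed-PM→Eriksen, Thu-AM→Ivanova, Thu-PM→Espinoza, Fri-AM→Olsen, Fri-PM→Kowalski, Sat-AM→Espinoza.
Total: 17 + 19 + 18 + 24 + 24 + 19 + 22 + 18 + 25 + 22 = £208.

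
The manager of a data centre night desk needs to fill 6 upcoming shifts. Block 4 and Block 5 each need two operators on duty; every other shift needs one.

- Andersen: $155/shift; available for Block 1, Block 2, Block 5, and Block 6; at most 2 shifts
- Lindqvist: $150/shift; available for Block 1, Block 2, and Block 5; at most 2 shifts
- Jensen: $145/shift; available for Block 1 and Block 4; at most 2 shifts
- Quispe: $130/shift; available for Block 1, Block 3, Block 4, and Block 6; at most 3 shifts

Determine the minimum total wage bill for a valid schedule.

$1135

Block 3 can only be covered by Quispe, so that assignment is forced.
Block 4 can only be covered by Jensen and Quispe, so that assignment is forced.
Block 5 can only be covered by Andersen and Lindqvist, so that assignment is forced.
Picking the cheapest available operator for each shift independently would cost $1120, but that ignores the shift limits.
An optimal schedule: Block 1→Jensen, Block 2→Lindqvist, Block 3→Quispe, Block 4→Quispe+Jensen, Block 5→Lindqvist+Andersen, Block 6→Quispe.
Total: 145 + 150 + 130 + 130 + 145 + 150 + 155 + 130 = $1135.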